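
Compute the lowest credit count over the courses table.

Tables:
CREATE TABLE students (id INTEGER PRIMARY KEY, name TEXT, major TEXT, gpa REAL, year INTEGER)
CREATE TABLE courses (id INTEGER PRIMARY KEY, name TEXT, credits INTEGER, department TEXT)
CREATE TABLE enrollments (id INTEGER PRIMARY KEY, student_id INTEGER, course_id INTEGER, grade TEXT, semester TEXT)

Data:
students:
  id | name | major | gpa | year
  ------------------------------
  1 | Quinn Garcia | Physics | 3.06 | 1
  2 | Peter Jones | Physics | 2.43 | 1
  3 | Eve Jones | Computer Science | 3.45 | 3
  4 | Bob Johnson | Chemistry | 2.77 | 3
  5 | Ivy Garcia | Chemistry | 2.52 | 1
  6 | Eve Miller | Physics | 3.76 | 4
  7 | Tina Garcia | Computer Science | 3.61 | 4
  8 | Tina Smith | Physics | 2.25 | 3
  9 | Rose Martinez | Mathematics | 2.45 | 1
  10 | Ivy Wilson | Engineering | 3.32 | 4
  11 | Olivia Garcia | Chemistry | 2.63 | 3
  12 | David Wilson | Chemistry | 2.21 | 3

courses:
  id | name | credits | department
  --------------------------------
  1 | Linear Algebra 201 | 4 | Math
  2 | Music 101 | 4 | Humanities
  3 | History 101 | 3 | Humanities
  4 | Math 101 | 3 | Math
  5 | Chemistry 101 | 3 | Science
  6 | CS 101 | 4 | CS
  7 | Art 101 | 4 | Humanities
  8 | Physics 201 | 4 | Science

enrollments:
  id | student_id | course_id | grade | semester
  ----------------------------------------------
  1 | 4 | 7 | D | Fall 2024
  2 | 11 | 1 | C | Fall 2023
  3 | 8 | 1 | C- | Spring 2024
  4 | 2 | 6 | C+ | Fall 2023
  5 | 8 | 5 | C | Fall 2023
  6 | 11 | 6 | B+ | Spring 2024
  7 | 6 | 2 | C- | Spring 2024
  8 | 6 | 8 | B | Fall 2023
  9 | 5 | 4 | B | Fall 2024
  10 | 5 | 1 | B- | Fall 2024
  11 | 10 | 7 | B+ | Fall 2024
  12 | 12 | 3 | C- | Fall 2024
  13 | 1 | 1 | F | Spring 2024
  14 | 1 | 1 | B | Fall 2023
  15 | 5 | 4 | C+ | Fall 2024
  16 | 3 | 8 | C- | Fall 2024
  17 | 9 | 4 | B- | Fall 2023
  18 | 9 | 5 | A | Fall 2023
SELECT MIN(credits) FROM courses

Execution result:
3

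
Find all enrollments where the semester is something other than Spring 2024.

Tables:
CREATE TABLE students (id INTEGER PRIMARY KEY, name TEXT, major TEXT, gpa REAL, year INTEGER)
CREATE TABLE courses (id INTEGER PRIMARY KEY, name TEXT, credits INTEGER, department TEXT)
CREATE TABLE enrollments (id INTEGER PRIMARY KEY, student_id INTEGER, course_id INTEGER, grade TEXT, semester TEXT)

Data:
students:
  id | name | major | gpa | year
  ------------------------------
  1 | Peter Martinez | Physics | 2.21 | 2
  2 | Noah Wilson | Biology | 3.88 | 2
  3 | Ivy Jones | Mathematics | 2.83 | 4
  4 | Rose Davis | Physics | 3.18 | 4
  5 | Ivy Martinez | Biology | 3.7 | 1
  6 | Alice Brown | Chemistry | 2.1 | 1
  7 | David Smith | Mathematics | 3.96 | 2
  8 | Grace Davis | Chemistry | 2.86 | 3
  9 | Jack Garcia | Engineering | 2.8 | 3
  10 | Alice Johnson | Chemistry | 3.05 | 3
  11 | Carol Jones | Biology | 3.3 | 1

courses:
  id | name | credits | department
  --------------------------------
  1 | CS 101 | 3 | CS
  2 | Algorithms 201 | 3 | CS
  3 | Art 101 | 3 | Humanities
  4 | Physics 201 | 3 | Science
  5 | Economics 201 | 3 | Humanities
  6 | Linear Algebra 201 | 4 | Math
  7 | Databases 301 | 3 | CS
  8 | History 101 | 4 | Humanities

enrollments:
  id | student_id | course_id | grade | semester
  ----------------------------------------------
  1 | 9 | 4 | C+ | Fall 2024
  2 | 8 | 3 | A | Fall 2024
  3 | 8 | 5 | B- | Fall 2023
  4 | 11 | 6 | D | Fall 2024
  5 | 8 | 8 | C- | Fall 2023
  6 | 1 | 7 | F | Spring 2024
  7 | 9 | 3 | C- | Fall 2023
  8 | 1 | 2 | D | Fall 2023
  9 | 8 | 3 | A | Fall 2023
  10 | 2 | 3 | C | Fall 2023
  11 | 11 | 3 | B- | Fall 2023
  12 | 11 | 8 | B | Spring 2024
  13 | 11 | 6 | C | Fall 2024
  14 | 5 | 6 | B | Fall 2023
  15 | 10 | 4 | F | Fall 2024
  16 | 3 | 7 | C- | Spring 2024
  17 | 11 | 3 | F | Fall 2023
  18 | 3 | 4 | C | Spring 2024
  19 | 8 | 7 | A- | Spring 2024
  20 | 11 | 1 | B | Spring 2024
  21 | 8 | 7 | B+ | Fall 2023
SELECT id, semester FROM enrollments WHERE semester <> 'Spring 2024'

Execution result:
id | semester
1 | Fall 2024
2 | Fall 2024
3 | Fall 2023
4 | Fall 2024
5 | Fall 2023
7 | Fall 2023
8 | Fall 2023
9 | Fall 2023
10 | Fall 2023
11 | Fall 2023
13 | Fall 2024
14 | Fall 2023
15 | Fall 2024
17 | Fall 2023
21 | Fall 2023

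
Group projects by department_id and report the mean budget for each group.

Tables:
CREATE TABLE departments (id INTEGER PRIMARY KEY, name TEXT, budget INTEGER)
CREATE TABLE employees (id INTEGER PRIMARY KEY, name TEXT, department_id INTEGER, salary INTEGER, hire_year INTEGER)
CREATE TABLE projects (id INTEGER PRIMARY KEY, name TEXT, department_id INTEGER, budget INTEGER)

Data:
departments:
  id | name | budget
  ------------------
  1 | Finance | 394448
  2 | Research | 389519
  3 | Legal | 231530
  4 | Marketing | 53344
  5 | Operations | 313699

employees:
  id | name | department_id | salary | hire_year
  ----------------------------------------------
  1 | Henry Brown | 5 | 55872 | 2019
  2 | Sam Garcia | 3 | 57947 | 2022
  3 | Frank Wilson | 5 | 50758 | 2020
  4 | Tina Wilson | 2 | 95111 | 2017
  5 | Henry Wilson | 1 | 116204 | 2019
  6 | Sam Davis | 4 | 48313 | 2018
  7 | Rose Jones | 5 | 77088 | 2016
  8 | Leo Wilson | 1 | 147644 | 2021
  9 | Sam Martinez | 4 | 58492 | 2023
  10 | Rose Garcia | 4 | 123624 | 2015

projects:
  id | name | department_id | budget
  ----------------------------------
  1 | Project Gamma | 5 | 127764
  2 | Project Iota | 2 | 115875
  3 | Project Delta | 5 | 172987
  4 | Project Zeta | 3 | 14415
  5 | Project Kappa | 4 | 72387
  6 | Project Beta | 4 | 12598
SELECT department_id, AVG(budget) AS avg_budget FROM projects GROUP BY department_id

Execution result:
department_id | avg_budget
2 | 115875.00
3 | 14415.00
4 | 42492.50
5 | 150375.50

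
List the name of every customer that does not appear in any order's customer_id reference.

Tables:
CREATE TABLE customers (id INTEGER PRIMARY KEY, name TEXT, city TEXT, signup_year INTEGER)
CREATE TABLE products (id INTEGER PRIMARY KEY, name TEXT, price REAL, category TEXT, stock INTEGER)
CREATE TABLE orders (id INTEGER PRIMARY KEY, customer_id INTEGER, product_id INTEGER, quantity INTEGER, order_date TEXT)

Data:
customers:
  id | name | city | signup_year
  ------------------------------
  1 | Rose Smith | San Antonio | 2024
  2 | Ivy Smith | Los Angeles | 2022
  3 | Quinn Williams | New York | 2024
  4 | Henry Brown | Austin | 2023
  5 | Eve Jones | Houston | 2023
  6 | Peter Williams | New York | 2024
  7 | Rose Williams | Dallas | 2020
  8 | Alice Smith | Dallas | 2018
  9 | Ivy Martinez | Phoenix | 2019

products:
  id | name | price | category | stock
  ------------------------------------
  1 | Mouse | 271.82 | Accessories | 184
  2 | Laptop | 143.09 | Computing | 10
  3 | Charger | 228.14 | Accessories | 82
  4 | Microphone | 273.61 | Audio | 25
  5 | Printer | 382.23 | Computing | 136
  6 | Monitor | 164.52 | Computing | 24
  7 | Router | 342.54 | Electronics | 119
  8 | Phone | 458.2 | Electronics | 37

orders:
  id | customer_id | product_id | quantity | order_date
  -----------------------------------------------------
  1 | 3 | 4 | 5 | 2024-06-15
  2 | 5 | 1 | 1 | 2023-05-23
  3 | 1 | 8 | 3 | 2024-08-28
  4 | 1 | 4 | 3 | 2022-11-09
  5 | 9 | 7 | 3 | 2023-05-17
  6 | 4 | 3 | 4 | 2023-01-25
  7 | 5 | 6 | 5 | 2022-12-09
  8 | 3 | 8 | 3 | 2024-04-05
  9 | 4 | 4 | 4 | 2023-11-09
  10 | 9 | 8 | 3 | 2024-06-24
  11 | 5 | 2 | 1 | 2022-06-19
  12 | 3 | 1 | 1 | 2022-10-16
SELECT p.name FROM customers p LEFT JOIN orders c ON c.customer_id = p.id WHERE c.id IS NULL

Execution result:
name
Ivy Smith
Peter Williams
Rose Williams
Alice Smith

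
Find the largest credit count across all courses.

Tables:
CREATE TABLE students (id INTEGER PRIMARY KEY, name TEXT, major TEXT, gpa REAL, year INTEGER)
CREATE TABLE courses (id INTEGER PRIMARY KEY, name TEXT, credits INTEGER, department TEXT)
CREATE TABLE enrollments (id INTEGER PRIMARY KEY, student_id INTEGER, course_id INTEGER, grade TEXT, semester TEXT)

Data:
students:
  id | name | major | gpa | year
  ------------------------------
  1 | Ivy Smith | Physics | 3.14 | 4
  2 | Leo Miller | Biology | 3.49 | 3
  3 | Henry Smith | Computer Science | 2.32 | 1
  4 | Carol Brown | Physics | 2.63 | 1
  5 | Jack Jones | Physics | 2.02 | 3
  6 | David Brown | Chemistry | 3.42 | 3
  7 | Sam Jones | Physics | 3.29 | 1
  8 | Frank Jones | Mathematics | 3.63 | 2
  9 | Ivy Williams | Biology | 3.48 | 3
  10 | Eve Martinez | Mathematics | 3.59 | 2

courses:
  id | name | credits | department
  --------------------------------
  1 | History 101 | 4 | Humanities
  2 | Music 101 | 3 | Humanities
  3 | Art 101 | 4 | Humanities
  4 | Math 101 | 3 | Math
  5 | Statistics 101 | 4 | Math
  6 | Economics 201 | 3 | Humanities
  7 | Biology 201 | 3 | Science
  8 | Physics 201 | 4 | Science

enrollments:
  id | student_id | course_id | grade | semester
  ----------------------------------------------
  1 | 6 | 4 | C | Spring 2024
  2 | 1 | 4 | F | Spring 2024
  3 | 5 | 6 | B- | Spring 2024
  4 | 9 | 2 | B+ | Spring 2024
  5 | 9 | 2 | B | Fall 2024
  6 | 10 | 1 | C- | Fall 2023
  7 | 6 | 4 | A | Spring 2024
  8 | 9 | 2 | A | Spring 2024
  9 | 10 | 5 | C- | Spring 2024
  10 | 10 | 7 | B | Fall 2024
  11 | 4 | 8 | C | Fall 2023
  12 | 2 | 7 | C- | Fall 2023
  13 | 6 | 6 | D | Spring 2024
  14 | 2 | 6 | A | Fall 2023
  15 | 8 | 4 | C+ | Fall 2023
SELECT MAX(credits) FROM courses

Execution result:
4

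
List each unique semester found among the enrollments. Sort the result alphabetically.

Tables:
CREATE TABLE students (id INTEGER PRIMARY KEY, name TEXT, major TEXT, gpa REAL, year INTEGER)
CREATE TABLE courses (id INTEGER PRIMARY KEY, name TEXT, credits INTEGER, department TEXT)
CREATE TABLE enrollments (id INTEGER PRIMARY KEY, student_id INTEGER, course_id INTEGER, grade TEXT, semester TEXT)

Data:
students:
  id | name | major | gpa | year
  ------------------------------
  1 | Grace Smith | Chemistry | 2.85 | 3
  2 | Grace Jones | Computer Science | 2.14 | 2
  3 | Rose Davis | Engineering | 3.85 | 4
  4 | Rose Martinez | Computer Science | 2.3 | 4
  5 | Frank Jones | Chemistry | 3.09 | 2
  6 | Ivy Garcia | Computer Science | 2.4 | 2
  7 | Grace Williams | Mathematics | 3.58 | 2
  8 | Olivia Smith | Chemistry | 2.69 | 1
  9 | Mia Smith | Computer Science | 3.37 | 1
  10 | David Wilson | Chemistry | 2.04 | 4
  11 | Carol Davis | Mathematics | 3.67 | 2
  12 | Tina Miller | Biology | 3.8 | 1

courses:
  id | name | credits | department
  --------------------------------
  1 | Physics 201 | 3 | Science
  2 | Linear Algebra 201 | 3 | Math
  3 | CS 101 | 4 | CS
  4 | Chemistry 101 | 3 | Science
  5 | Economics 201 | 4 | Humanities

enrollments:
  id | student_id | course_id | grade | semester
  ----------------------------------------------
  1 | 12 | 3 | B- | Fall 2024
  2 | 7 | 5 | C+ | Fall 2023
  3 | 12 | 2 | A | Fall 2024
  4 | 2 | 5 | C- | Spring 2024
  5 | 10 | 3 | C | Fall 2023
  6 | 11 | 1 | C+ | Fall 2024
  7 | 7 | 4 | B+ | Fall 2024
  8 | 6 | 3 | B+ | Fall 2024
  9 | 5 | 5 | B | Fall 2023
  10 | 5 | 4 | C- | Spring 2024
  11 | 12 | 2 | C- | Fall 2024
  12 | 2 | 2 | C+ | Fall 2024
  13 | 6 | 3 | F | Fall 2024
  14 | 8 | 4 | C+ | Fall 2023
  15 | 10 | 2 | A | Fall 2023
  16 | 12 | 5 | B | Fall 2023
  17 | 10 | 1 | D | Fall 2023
SELECT DISTINCT semester FROM enrollments ORDER BY semester

Execution result:
semester
Fall 2023
Fall 2024
Spring 2024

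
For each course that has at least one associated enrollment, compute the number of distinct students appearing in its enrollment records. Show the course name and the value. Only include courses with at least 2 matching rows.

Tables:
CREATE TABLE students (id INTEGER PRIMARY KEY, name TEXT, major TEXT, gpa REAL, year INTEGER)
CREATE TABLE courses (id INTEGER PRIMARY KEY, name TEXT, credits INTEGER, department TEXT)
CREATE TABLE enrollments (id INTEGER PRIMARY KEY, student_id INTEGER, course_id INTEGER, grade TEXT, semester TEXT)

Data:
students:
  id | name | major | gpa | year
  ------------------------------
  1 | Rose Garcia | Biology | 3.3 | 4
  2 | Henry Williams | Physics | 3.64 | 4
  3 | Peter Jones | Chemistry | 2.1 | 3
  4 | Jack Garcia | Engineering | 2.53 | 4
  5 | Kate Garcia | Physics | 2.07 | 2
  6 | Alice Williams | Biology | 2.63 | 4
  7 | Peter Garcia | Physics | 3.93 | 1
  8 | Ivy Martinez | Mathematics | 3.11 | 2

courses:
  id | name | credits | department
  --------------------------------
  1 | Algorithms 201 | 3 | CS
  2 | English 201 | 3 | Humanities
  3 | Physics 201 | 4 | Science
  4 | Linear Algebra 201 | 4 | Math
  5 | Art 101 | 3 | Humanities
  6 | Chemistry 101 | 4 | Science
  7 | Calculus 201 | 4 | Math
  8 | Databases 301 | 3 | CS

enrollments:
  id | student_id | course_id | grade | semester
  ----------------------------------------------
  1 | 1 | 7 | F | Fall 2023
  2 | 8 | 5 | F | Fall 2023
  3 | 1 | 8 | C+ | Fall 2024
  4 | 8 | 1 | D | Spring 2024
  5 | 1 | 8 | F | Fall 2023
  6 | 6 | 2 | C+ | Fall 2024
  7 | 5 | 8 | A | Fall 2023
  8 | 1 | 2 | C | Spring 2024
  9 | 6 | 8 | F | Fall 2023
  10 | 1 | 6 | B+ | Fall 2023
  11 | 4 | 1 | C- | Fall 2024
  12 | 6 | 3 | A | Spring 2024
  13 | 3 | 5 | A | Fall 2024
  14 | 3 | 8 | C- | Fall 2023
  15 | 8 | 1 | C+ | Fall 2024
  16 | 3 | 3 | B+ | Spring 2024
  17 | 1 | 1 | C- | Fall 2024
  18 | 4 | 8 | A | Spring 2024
SELECT p.name, COUNT(DISTINCT c.student_id) AS distinct_student_count FROM enrollments c JOIN courses p ON c.course_id = p.id GROUP BY p.id, p.name HAVING COUNT(*) >= 2

Execution result:
name | distinct_student_count
Algorithms 201 | 3
English 201 | 2
Physics 201 | 2
Art 101 | 2
Databases 301 | 5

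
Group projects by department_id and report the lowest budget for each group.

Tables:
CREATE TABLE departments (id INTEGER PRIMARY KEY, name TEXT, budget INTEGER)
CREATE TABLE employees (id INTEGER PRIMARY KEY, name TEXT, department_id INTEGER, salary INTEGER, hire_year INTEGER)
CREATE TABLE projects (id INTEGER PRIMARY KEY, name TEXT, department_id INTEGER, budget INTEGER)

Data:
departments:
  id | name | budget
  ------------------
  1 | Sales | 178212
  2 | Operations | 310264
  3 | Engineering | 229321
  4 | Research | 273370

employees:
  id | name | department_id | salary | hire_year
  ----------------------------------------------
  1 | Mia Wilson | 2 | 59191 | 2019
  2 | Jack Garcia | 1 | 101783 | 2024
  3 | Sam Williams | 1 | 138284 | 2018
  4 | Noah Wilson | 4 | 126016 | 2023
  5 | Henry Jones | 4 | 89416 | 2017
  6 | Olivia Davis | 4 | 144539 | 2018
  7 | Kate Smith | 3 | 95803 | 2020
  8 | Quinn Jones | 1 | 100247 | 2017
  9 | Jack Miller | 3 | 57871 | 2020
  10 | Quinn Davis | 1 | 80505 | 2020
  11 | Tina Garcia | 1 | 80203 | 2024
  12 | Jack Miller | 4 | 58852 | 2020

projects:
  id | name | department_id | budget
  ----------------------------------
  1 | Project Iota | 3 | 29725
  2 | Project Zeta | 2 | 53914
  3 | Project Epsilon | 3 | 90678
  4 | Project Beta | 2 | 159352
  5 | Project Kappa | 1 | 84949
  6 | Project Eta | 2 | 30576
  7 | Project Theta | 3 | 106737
SELECT department_id, MIN(budget) AS min_budget FROM projects GROUP BY department_id

Execution result:
department_id | min_budget
1 | 84949
2 | 30576
3 | 29725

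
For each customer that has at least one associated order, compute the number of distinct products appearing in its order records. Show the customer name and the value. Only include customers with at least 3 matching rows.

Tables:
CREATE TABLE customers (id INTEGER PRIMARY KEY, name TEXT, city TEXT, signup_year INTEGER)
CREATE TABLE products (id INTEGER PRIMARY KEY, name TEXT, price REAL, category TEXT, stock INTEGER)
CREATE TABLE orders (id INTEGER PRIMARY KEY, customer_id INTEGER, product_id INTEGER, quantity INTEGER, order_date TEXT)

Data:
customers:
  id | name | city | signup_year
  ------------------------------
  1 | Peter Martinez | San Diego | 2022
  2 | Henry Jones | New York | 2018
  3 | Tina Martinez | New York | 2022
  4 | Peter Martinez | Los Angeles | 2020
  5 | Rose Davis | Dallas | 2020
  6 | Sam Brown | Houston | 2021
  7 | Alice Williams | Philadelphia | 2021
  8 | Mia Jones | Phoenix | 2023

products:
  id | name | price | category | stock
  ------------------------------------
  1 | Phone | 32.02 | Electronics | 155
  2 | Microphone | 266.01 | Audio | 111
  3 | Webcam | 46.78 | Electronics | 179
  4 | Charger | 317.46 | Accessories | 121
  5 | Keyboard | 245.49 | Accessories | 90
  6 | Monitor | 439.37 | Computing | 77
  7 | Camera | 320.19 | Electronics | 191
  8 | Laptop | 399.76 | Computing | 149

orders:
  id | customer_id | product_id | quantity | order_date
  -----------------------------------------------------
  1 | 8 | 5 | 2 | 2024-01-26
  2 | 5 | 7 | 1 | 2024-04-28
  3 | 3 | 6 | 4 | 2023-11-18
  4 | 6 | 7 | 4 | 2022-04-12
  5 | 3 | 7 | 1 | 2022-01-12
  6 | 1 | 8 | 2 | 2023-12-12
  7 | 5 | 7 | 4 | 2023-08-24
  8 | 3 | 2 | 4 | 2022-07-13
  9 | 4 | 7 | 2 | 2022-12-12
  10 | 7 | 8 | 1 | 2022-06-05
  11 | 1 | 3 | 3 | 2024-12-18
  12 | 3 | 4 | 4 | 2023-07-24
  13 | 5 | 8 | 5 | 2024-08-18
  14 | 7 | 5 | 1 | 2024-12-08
SELECT p.name, COUNT(DISTINCT c.product_id) AS distinct_product_count FROM orders c JOIN customers p ON c.customer_id = p.id GROUP BY p.id, p.name HAVING COUNT(*) >= 3

Execution result:
name | distinct_product_count
Tina Martinez | 4
Rose Davis | 2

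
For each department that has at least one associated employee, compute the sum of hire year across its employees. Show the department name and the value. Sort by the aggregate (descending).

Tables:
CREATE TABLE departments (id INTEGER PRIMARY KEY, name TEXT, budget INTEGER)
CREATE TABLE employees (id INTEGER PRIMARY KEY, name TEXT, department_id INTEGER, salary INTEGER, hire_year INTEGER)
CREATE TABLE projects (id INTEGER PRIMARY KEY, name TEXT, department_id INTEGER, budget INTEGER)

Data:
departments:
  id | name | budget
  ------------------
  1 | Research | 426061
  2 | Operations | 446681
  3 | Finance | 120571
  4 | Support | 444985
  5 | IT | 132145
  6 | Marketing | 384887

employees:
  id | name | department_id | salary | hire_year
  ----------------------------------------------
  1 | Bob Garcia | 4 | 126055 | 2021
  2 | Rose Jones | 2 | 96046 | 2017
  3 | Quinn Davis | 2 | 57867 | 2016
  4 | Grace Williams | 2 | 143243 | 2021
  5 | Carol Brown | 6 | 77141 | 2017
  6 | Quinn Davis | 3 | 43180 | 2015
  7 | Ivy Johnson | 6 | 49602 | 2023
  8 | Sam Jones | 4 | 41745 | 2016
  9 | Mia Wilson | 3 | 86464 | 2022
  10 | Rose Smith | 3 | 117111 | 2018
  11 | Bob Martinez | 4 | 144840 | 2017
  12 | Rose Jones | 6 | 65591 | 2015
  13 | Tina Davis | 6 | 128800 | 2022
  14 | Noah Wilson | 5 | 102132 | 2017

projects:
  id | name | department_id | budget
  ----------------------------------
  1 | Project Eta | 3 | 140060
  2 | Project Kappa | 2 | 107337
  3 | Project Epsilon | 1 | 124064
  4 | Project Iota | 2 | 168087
SELECT p.name, SUM(c.hire_year) AS sum_hire_year FROM employees c JOIN departments p ON c.department_id = p.id GROUP BY p.id, p.name ORDER BY sum_hire_year DESC

Execution result:
name | sum_hire_year
Marketing | 8077
Finance | 6055
Operations | 6054
Support | 6054
IT | 2017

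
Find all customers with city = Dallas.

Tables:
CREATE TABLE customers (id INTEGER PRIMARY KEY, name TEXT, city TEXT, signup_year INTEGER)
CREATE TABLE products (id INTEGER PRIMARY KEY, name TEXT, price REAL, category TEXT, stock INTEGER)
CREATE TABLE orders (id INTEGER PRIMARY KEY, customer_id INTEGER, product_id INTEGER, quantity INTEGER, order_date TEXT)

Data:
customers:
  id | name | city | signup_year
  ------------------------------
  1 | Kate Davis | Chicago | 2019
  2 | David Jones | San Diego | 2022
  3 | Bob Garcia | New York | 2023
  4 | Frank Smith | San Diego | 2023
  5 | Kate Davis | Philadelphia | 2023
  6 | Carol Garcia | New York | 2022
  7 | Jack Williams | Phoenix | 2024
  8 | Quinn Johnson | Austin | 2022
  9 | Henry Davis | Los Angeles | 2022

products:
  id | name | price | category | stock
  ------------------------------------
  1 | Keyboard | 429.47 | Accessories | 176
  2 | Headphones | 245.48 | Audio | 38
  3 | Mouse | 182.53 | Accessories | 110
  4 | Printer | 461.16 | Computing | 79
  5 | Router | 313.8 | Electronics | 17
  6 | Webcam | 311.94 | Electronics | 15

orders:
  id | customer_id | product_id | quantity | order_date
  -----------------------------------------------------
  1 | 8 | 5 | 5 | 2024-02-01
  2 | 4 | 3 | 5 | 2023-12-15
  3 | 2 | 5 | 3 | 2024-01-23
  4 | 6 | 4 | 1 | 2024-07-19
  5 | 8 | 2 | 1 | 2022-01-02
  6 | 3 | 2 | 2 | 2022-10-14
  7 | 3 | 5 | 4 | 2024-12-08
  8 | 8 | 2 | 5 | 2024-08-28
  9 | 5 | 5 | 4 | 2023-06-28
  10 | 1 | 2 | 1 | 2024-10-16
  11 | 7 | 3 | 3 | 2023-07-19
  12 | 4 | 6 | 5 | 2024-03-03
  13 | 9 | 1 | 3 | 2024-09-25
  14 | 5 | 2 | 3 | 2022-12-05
SELECT name, city FROM customers WHERE city = 'Dallas'

Execution result:
(no rows)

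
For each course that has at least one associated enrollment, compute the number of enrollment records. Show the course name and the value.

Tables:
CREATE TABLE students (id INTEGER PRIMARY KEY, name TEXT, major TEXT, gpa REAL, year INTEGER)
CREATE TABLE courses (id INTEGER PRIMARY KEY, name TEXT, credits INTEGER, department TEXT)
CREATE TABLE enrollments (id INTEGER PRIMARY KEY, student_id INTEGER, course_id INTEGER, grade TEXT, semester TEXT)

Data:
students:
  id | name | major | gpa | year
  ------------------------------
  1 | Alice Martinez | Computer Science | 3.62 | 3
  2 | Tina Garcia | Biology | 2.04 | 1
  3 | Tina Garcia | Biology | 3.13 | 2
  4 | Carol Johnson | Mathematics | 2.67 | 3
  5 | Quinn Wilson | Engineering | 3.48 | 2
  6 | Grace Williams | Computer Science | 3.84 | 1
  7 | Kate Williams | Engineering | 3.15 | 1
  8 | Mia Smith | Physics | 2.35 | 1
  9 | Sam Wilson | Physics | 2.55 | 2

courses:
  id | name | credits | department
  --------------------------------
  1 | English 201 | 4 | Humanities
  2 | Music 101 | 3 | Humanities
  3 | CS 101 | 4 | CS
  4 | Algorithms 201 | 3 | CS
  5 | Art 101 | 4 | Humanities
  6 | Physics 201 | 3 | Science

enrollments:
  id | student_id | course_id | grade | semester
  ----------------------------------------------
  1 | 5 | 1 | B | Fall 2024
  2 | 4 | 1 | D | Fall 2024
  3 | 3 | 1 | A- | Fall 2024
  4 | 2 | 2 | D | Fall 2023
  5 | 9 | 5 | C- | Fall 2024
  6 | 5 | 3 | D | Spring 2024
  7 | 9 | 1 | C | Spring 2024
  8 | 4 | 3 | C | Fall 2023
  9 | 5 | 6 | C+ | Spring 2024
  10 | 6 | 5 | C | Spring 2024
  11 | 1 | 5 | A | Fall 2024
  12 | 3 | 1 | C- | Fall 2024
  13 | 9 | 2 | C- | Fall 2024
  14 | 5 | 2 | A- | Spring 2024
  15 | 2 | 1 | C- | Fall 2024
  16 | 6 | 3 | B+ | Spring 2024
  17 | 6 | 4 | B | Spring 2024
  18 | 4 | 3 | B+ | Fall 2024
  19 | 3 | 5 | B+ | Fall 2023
SELECT p.name, COUNT(*) AS n FROM enrollments c JOIN courses p ON c.course_id = p.id GROUP BY p.id, p.name

Execution result:
name | n
English 201 | 6
Music 101 | 3
CS 101 | 4
Algorithms 201 | 1
Art 101 | 4
Physics 201 | 1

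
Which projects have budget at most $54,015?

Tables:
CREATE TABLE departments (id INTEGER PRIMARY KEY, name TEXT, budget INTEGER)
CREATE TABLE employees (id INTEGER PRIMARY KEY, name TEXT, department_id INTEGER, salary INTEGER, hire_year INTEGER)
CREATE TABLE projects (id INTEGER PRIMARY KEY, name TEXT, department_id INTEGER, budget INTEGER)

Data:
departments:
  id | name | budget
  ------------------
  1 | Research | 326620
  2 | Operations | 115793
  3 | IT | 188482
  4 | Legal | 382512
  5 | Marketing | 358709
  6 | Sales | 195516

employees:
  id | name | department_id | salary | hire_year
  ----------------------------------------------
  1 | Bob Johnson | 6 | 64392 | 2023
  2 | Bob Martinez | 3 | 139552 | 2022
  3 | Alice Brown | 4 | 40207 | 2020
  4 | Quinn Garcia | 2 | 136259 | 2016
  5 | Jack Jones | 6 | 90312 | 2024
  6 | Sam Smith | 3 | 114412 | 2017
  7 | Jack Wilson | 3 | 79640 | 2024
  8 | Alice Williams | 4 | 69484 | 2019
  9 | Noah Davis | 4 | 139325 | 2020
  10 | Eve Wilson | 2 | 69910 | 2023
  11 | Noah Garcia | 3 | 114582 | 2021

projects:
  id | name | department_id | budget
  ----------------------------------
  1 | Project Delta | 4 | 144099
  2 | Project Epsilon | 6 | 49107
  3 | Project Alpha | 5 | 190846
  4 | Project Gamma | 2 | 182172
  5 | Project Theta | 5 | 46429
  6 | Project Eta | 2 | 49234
SELECT name, budget FROM projects WHERE budget <= 54015

Execution result:
name | budget
Project Epsilon | 49107
Project Theta | 46429
Project Eta | 49234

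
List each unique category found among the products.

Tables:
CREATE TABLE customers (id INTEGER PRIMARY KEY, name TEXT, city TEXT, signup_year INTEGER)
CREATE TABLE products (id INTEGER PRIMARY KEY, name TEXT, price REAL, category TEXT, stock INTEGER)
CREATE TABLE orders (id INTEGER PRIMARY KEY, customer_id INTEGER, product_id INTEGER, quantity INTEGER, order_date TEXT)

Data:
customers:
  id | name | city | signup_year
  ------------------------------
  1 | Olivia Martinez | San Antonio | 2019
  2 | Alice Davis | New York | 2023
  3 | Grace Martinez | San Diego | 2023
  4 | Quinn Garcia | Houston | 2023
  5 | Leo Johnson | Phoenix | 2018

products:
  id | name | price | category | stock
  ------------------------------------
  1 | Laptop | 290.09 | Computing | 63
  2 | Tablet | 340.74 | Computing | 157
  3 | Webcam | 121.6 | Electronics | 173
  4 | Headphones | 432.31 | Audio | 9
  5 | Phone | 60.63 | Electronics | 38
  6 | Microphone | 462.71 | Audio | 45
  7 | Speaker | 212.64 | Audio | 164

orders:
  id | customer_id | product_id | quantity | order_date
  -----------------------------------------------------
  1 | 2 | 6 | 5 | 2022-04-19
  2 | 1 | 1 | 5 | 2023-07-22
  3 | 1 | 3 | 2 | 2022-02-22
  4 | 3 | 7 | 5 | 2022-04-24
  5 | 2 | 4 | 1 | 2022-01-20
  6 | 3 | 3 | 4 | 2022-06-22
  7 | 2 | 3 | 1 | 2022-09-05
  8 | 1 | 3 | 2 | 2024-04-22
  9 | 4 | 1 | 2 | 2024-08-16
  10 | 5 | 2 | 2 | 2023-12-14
SELECT DISTINCT category FROM products

Execution result:
category
Computing
Electronics
Audio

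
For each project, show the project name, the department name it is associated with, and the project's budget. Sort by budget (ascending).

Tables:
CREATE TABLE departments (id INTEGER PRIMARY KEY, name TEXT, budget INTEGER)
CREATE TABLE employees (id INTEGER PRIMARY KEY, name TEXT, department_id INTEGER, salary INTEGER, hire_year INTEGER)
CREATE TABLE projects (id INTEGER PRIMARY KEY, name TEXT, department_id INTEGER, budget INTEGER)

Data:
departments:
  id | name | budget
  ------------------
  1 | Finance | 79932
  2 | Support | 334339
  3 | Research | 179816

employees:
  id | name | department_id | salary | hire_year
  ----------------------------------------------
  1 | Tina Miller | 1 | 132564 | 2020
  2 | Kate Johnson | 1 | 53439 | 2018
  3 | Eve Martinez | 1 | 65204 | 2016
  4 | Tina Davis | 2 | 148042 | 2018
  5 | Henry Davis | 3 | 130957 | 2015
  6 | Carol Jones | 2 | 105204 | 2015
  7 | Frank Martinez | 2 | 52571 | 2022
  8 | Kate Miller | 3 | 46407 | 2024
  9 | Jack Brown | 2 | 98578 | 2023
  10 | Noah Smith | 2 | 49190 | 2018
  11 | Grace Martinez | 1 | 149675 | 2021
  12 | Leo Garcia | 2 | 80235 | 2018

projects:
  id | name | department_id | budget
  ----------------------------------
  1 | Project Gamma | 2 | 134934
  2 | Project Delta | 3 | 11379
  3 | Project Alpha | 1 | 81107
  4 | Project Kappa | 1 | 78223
SELECT c.name, p.name AS department, c.budget FROM projects c JOIN departments p ON c.department_id = p.id ORDER BY c.budget ASC

Execution result:
name | department | budget
Project Delta | Research | 11379
Project Kappa | Finance | 78223
Project Alpha | Finance | 81107
Project Gamma | Support | 134934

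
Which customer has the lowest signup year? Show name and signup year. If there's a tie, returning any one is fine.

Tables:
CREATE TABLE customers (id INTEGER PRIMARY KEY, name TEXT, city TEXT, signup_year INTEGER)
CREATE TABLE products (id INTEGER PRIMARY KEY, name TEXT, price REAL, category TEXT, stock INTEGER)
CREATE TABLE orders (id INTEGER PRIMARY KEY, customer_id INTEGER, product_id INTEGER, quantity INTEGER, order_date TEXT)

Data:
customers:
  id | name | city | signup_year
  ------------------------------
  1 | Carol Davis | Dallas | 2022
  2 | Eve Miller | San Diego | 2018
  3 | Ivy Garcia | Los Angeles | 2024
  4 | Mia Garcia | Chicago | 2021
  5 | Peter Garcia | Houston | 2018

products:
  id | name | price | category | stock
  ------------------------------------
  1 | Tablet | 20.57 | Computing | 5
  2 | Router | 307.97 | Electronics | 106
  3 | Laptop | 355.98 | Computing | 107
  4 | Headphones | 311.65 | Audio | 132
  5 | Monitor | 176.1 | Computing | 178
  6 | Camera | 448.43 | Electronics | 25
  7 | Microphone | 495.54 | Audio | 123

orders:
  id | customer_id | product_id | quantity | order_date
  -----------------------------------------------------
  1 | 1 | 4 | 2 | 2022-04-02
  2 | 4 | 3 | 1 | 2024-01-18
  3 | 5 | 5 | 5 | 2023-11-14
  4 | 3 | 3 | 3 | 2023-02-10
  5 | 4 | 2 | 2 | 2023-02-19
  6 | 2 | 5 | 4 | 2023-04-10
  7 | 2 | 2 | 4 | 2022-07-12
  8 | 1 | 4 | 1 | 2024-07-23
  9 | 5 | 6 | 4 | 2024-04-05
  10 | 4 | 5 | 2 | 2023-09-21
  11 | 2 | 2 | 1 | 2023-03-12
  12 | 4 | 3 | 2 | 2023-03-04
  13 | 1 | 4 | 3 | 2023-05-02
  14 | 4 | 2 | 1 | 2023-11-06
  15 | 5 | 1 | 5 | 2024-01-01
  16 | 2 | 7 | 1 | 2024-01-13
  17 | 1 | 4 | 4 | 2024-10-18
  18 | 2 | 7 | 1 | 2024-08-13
SELECT name, signup_year FROM customers ORDER BY signup_year ASC LIMIT 1

Execution result:
name | signup_year
Eve Miller | 2018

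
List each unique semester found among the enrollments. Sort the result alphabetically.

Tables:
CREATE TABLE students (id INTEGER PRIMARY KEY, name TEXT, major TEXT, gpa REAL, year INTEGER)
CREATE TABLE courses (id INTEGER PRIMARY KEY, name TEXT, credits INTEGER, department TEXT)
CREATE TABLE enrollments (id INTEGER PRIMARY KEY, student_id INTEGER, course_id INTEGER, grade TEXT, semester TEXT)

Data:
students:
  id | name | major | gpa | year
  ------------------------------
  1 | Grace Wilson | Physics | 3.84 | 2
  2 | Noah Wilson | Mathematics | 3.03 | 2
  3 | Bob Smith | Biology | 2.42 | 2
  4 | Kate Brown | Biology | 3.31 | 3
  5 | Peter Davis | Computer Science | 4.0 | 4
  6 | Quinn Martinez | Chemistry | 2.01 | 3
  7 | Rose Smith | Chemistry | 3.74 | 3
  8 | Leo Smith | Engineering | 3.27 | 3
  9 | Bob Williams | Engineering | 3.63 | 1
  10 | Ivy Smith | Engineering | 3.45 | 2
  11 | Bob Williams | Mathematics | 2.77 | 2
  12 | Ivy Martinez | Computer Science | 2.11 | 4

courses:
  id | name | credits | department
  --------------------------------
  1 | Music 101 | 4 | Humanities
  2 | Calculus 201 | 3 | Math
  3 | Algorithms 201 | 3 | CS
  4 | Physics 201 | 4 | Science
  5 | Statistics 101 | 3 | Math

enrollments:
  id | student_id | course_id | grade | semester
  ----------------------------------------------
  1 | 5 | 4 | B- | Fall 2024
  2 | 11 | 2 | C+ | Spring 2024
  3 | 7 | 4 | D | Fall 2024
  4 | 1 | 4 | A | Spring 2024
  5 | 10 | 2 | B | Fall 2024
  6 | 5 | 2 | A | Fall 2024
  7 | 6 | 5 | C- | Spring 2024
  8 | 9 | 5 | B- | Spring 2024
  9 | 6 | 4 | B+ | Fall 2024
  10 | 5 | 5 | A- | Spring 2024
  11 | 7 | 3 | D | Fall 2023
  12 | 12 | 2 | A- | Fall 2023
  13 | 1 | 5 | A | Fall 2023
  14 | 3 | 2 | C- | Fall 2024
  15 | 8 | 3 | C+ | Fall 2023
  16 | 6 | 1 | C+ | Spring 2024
SELECT DISTINCT semester FROM enrollments ORDER BY semester

Execution result:
semester
Fall 2023
Fall 2024
Spring 2024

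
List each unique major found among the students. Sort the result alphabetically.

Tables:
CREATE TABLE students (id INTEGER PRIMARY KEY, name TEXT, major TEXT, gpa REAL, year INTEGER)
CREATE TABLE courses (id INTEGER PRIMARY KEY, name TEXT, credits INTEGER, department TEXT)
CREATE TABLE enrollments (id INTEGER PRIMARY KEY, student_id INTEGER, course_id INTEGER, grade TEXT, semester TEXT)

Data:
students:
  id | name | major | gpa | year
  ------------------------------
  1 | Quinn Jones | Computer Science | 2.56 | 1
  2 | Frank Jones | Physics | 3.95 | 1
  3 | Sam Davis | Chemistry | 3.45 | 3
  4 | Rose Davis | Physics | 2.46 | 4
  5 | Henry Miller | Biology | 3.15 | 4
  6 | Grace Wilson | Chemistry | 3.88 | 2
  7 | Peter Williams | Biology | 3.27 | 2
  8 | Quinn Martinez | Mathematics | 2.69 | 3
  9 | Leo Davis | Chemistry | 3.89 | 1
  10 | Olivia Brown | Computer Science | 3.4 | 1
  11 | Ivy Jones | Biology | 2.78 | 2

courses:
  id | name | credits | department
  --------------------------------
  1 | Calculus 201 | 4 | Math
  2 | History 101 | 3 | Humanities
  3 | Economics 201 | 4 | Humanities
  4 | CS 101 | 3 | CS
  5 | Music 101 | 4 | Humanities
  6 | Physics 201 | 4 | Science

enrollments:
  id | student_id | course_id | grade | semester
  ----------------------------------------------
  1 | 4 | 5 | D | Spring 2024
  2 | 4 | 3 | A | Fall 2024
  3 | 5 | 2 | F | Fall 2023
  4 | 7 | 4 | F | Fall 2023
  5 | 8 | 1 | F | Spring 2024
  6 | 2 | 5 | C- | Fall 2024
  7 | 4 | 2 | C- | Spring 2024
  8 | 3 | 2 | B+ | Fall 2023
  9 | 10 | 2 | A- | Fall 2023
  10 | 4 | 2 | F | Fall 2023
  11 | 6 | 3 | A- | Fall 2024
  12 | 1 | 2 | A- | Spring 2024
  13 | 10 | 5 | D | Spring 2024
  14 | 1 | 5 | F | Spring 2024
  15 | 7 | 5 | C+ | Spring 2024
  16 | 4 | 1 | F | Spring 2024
SELECT DISTINCT major FROM students ORDER BY major

Execution result:
major
Biology
Chemistry
Computer Science
Mathematics
Physics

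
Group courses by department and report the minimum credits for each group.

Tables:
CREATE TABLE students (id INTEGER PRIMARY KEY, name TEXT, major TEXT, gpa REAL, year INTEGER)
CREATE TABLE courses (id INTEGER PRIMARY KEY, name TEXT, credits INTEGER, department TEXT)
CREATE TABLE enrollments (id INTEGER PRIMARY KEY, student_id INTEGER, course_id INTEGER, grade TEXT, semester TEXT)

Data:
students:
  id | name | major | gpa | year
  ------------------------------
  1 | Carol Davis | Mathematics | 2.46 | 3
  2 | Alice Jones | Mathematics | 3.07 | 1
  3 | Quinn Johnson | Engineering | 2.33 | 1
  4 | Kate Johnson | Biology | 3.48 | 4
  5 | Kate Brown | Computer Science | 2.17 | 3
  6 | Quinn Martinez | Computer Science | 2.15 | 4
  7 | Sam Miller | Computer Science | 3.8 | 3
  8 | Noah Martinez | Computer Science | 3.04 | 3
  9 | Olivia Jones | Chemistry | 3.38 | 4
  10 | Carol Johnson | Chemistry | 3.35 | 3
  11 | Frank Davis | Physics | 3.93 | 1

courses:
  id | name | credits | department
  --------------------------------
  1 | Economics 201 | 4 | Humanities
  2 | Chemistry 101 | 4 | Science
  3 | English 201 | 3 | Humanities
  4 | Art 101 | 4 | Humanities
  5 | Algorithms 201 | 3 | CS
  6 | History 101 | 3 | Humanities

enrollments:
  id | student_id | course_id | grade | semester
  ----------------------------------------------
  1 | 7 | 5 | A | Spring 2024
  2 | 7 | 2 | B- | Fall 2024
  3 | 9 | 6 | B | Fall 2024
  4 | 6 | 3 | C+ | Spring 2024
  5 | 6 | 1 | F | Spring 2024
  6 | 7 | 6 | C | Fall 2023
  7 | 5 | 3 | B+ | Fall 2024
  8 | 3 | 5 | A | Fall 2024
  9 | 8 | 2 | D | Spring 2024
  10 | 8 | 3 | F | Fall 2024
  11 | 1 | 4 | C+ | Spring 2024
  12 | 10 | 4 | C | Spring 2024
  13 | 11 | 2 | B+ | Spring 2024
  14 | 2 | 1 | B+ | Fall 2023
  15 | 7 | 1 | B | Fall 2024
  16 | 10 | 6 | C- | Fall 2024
SELECT department, MIN(credits) AS min_credits FROM courses GROUP BY department

Execution result:
department | min_credits
CS | 3
Humanities | 3
Science | 4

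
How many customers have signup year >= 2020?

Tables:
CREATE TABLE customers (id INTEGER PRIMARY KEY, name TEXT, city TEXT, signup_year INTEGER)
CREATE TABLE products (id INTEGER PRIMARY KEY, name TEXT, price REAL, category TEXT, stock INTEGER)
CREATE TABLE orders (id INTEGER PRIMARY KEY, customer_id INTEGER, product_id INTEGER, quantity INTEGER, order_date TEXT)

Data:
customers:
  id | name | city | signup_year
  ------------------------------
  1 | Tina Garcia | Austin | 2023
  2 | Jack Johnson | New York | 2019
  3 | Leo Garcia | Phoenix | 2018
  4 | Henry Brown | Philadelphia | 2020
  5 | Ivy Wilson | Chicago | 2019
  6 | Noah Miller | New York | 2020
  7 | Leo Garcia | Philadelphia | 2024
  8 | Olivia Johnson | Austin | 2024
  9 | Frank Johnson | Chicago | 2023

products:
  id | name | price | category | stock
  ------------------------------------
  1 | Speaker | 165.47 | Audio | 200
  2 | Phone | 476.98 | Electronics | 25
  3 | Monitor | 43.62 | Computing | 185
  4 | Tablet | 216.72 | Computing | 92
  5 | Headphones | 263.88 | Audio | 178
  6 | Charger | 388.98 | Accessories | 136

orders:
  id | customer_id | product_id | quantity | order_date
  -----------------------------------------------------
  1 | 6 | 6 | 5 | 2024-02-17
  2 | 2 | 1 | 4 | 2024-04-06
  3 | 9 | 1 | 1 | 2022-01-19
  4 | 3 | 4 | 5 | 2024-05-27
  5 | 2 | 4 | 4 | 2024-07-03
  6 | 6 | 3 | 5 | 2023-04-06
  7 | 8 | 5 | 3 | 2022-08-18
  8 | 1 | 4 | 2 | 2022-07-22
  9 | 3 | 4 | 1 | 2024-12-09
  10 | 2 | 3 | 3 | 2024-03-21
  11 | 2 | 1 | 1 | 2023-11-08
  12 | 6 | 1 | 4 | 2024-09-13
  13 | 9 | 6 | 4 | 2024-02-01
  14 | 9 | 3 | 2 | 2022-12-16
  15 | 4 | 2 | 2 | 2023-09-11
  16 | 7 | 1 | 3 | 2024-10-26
SELECT COUNT(*) FROM customers WHERE signup_year >= 2020

Execution result:
6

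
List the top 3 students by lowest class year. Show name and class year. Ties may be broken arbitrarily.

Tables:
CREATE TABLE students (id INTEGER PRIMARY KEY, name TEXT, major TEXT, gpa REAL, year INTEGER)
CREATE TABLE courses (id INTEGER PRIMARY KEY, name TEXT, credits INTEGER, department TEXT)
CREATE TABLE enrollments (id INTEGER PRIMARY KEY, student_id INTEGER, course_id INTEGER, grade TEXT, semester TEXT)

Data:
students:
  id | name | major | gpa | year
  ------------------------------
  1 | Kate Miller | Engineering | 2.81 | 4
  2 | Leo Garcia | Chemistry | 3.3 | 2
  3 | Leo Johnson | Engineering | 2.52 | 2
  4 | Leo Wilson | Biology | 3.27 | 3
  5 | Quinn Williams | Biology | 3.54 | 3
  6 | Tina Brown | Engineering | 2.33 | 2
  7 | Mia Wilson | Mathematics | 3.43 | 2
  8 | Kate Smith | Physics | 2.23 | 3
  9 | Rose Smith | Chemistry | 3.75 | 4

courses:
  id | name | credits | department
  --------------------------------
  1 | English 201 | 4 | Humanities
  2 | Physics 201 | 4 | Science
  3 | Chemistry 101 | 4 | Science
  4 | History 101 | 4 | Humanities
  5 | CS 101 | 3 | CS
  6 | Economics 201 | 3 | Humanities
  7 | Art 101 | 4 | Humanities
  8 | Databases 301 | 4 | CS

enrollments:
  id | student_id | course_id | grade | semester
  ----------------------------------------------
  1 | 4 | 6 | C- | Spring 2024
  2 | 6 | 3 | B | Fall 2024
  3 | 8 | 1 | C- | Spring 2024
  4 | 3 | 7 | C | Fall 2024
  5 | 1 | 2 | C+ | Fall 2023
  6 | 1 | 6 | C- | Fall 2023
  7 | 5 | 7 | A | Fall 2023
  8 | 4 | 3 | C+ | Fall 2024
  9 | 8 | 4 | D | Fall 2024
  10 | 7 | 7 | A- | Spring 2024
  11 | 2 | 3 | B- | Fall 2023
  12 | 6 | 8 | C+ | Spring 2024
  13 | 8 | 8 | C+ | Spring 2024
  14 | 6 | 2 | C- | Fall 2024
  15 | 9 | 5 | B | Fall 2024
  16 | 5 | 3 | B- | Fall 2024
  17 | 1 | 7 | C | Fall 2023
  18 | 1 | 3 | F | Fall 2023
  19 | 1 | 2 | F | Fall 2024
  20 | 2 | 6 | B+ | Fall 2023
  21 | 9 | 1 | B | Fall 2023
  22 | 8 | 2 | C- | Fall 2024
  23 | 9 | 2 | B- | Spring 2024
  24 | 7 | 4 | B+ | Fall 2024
SELECT name, year FROM students ORDER BY year ASC LIMIT 3

Execution result:
name | year
Leo Garcia | 2
Leo Johnson | 2
Tina Brown | 2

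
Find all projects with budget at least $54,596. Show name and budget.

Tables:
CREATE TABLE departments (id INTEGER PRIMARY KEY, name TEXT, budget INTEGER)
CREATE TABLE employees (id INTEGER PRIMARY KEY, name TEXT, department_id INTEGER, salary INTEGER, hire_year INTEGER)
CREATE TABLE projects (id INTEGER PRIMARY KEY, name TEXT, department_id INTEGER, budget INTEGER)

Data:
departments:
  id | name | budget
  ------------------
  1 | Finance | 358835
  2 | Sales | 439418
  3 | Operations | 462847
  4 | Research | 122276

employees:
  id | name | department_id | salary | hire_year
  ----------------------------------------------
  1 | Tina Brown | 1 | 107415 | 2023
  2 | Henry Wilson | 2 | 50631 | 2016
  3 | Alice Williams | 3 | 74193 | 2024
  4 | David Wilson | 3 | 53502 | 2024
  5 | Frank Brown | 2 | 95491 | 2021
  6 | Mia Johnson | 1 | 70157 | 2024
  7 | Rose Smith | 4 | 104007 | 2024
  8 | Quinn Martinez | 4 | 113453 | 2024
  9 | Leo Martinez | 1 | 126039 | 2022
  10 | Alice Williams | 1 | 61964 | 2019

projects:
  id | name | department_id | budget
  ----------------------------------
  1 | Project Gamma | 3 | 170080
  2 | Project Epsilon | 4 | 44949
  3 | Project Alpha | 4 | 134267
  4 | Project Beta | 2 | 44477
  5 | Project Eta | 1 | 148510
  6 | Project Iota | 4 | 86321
SELECT name, budget FROM projects WHERE budget >= 54596

Execution result:
name | budget
Project Gamma | 170080
Project Alpha | 134267
Project Eta | 148510
Project Iota | 86321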